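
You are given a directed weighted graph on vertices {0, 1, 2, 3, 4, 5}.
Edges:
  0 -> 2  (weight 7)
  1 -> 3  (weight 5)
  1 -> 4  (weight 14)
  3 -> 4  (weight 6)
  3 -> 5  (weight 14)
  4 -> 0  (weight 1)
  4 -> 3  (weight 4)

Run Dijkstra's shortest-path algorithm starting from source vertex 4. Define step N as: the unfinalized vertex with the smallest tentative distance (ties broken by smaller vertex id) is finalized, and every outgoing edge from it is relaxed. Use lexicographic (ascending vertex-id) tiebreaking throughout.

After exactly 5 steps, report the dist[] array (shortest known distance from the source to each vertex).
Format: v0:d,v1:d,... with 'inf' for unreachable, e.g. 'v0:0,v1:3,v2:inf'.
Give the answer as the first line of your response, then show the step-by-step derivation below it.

v0:1,v1:inf,v2:8,v3:4,v4:0,v5:18

step 1: dist = v0:1,v1:inf,v2:inf,v3:4,v4:0,v5:inf
step 2: dist = v0:1,v1:inf,v2:8,v3:4,v4:0,v5:inf
step 3: dist = v0:1,v1:inf,v2:8,v3:4,v4:0,v5:18
step 4: dist = v0:1,v1:inf,v2:8,v3:4,v4:0,v5:18
step 5: dist = v0:1,v1:inf,v2:8,v3:4,v4:0,v5:18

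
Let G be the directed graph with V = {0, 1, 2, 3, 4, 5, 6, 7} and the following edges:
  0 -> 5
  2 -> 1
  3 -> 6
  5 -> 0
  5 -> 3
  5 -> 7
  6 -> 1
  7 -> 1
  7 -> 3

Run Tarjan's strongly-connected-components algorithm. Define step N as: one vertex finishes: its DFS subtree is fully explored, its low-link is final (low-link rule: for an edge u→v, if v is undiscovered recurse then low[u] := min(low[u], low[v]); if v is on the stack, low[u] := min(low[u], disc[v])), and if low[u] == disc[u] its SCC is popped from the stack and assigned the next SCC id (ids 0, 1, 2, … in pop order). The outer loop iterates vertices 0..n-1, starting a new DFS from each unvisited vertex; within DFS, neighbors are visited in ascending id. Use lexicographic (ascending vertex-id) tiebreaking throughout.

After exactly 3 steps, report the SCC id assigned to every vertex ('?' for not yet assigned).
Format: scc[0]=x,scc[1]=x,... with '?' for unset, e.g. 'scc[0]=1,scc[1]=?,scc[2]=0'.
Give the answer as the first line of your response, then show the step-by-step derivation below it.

scc[0]=?,scc[1]=0,scc[2]=?,scc[3]=2,scc[4]=?,scc[5]=?,scc[6]=1,scc[7]=?

step 1: low=(low[0]=0,low[1]=4,low[2]=?,low[3]=2,low[4]=?,low[5]=0,low[6]=3,low[7]=?); scc=(scc[0]=?,scc[1]=0,scc[2]=?,scc[3]=?,scc[4]=?,scc[5]=?,scc[6]=?,scc[7]=?)
step 2: low=(low[0]=0,low[1]=4,low[2]=?,low[3]=2,low[4]=?,low[5]=0,low[6]=3,low[7]=?); scc=(scc[0]=?,scc[1]=0,scc[2]=?,scc[3]=?,scc[4]=?,scc[5]=?,scc[6]=1,scc[7]=?)
step 3: low=(low[0]=0,low[1]=4,low[2]=?,low[3]=2,low[4]=?,low[5]=0,low[6]=3,low[7]=?); scc=(scc[0]=?,scc[1]=0,scc[2]=?,scc[3]=2,scc[4]=?,scc[5]=?,scc[6]=1,scc[7]=?)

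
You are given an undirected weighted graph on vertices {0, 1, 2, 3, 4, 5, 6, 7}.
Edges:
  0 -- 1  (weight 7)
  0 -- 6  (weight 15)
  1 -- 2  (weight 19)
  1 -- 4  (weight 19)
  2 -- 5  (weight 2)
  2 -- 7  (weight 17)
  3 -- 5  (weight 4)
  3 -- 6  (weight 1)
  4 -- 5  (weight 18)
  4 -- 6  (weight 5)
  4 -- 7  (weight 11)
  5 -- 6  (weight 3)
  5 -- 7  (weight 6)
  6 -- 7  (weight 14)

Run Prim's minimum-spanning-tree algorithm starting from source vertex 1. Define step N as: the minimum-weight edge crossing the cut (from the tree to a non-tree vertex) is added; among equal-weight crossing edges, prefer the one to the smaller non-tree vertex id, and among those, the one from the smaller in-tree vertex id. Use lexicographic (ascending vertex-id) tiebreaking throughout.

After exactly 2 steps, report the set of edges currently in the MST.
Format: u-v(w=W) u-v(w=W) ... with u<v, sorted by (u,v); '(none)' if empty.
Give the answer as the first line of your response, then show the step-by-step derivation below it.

0-1(w=7) 0-6(w=15)

step 1: add edge 0-1 (w=7); MST = {0-1(w=7)}
step 2: add edge 0-6 (w=15); MST = {0-1(w=7) 0-6(w=15)}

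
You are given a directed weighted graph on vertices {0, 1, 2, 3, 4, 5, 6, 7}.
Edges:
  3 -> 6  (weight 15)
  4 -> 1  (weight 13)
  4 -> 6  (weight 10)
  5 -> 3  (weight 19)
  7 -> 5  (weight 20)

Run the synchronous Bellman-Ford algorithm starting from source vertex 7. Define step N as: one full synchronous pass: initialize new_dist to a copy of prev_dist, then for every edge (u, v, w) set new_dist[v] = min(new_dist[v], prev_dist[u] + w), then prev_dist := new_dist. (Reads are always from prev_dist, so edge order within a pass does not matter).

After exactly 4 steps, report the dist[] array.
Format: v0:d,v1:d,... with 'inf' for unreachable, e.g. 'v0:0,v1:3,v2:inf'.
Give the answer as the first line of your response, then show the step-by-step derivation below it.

v0:inf,v1:inf,v2:inf,v3:39,v4:inf,v5:20,v6:54,v7:0

step 1: dist = v0:inf,v1:inf,v2:inf,v3:inf,v4:inf,v5:20,v6:inf,v7:0
step 2: dist = v0:inf,v1:inf,v2:inf,v3:39,v4:inf,v5:20,v6:inf,v7:0
step 3: dist = v0:inf,v1:inf,v2:inf,v3:39,v4:inf,v5:20,v6:54,v7:0
step 4: dist = v0:inf,v1:inf,v2:inf,v3:39,v4:inf,v5:20,v6:54,v7:0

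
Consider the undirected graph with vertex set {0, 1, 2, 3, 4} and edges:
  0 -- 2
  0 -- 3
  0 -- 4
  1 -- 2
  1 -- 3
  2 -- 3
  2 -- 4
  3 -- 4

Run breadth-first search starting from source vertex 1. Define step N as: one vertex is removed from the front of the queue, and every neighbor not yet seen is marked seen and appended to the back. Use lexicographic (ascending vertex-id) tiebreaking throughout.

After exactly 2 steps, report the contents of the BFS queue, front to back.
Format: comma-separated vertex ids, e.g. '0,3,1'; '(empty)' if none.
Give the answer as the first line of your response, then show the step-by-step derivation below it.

3,0,4

step 1: dequeue 1; queue=[2,3]; order=1
step 2: dequeue 2; queue=[3,0,4]; order=1,2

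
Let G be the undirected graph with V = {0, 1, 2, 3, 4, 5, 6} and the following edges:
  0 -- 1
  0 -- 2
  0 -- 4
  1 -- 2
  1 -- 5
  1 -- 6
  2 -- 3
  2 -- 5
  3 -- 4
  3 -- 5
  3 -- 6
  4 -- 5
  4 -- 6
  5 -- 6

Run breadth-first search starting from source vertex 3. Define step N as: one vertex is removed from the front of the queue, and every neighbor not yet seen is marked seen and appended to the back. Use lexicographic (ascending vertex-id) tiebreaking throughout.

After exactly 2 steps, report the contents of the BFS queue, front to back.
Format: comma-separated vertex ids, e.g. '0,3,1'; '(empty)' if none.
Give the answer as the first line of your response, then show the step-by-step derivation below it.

4,5,6,0,1

step 1: dequeue 3; queue=[2,4,5,6]; order=3
step 2: dequeue 2; queue=[4,5,6,0,1]; order=3,2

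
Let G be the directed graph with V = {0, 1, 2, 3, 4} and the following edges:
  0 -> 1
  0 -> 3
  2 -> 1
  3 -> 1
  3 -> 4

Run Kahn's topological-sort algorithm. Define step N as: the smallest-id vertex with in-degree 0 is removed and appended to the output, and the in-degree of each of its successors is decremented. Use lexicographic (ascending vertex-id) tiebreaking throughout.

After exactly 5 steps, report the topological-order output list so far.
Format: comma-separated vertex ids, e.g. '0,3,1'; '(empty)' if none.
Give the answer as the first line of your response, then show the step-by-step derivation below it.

0,2,3,1,4

step 1: output 0; order=[0]; indeg=(0,2,0,0,1)
step 2: output 2; order=[0,2]; indeg=(0,1,0,0,1)
step 3: output 3; order=[0,2,3]; indeg=(0,0,0,0,0)
step 4: output 1; order=[0,2,3,1]; indeg=(0,0,0,0,0)
step 5: output 4; order=[0,2,3,1,4]; indeg=(0,0,0,0,0)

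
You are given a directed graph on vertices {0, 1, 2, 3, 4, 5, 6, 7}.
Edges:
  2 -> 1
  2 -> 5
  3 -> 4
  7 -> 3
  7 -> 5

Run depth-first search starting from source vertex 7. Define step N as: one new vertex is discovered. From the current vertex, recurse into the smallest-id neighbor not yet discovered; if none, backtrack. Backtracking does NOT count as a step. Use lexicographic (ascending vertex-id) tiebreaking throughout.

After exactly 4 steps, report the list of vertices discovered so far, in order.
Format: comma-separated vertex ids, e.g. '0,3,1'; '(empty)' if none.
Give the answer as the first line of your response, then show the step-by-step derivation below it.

7,3,4,5

step 1: discover 7; path=7; order=7
step 2: discover 3; path=7>3; order=7,3
step 3: discover 4; path=7>3>4; order=7,3,4
step 4: discover 5; path=7>5; order=7,3,4,5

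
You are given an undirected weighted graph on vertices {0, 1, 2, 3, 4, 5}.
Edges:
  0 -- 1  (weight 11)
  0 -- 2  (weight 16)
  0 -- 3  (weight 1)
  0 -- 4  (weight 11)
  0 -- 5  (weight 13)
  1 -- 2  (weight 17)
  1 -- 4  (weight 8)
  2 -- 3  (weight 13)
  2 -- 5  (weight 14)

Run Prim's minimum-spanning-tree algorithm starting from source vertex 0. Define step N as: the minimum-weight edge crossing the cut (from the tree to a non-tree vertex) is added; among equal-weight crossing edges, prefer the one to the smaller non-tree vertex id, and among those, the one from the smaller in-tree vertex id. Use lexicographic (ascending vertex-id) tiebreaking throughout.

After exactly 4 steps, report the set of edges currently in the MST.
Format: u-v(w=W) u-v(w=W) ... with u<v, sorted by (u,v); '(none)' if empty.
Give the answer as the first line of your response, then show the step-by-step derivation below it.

0-1(w=11) 0-3(w=1) 1-4(w=8) 2-3(w=13)

step 1: add edge 0-3 (w=1); MST = {0-3(w=1)}
step 2: add edge 0-1 (w=11); MST = {0-1(w=11) 0-3(w=1)}
step 3: add edge 1-4 (w=8); MST = {0-1(w=11) 0-3(w=1) 1-4(w=8)}
step 4: add edge 2-3 (w=13); MST = {0-1(w=11) 0-3(w=1) 1-4(w=8) 2-3(w=13)}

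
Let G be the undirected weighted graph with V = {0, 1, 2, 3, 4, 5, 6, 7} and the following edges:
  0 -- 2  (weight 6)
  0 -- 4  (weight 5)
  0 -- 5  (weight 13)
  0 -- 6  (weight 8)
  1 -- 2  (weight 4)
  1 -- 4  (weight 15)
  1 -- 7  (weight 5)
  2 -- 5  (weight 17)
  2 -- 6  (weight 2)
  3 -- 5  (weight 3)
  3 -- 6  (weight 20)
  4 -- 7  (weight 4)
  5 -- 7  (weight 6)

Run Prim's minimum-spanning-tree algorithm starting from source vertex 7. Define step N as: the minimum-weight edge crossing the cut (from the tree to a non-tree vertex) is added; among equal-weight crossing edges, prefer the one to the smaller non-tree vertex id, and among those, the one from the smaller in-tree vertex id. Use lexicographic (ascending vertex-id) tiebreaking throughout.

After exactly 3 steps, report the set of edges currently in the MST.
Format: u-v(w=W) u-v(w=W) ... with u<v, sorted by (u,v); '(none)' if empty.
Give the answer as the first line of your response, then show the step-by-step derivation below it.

0-4(w=5) 1-7(w=5) 4-7(w=4)

step 1: add edge 4-7 (w=4); MST = {4-7(w=4)}
step 2: add edge 0-4 (w=5); MST = {0-4(w=5) 4-7(w=4)}
step 3: add edge 1-7 (w=5); MST = {0-4(w=5) 1-7(w=5) 4-7(w=4)}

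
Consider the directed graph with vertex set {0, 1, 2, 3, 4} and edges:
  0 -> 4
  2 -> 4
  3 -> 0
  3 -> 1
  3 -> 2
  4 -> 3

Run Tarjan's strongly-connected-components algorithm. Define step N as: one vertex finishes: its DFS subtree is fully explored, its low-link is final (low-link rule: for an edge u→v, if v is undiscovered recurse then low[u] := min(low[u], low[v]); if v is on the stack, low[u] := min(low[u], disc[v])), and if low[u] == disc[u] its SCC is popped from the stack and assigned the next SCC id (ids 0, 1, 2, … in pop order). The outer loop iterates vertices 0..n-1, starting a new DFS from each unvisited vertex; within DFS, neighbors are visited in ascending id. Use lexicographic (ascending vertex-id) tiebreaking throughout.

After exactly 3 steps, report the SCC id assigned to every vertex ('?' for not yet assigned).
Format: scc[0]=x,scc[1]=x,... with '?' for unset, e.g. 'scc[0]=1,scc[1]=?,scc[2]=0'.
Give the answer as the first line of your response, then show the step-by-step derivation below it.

scc[0]=?,scc[1]=0,scc[2]=?,scc[3]=?,scc[4]=?

step 1: low=(low[0]=0,low[1]=3,low[2]=?,low[3]=0,low[4]=1); scc=(scc[0]=?,scc[1]=0,scc[2]=?,scc[3]=?,scc[4]=?)
step 2: low=(low[0]=0,low[1]=3,low[2]=1,low[3]=0,low[4]=1); scc=(scc[0]=?,scc[1]=0,scc[2]=?,scc[3]=?,scc[4]=?)
step 3: low=(low[0]=0,low[1]=3,low[2]=1,low[3]=0,low[4]=1); scc=(scc[0]=?,scc[1]=0,scc[2]=?,scc[3]=?,scc[4]=?)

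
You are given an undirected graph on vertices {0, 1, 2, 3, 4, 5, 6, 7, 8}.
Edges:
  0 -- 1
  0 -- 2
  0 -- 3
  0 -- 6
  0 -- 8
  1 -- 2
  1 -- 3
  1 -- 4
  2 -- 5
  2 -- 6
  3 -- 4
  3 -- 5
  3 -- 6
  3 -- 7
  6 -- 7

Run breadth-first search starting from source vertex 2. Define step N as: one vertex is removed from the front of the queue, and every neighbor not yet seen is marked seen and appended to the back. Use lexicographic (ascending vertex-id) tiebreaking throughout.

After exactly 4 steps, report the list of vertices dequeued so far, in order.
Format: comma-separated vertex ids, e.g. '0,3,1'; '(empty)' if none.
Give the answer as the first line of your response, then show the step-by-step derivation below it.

2,0,1,5

step 1: dequeue 2; queue=[0,1,5,6]; order=2
step 2: dequeue 0; queue=[1,5,6,3,8]; order=2,0
step 3: dequeue 1; queue=[5,6,3,8,4]; order=2,0,1
step 4: dequeue 5; queue=[6,3,8,4]; order=2,0,1,5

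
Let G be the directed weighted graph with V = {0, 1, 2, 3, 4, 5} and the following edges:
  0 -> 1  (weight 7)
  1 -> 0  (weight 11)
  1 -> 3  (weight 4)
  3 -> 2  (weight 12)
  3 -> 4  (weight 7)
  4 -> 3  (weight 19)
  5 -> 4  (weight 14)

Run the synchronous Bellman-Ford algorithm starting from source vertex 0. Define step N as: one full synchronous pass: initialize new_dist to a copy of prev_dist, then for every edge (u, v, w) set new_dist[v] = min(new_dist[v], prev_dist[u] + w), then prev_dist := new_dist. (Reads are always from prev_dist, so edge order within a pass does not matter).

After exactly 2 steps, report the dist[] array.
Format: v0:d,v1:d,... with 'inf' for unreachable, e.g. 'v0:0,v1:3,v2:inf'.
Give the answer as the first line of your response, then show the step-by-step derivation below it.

v0:0,v1:7,v2:inf,v3:11,v4:inf,v5:inf

step 1: dist = v0:0,v1:7,v2:inf,v3:inf,v4:inf,v5:inf
step 2: dist = v0:0,v1:7,v2:inf,v3:11,v4:inf,v5:inf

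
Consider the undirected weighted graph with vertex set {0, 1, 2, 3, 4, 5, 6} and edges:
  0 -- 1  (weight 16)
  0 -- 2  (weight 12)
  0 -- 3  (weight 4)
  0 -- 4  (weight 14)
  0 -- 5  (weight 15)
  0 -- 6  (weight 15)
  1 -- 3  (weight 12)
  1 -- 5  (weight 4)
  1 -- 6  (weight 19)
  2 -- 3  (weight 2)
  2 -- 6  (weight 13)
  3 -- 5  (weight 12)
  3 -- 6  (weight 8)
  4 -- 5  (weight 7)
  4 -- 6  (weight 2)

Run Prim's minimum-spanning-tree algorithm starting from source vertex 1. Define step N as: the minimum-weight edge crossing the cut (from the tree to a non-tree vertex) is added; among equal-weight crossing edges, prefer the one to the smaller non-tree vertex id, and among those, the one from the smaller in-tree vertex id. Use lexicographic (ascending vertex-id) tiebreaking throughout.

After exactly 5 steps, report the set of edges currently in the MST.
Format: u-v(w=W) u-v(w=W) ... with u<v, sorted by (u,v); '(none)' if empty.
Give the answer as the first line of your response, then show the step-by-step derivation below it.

1-5(w=4) 2-3(w=2) 3-6(w=8) 4-5(w=7) 4-6(w=2)

step 1: add edge 1-5 (w=4); MST = {1-5(w=4)}
step 2: add edge 4-5 (w=7); MST = {1-5(w=4) 4-5(w=7)}
step 3: add edge 4-6 (w=2); MST = {1-5(w=4) 4-5(w=7) 4-6(w=2)}
step 4: add edge 3-6 (w=8); MST = {1-5(w=4) 3-6(w=8) 4-5(w=7) 4-6(w=2)}
step 5: add edge 2-3 (w=2); MST = {1-5(w=4) 2-3(w=2) 3-6(w=8) 4-5(w=7) 4-6(w=2)}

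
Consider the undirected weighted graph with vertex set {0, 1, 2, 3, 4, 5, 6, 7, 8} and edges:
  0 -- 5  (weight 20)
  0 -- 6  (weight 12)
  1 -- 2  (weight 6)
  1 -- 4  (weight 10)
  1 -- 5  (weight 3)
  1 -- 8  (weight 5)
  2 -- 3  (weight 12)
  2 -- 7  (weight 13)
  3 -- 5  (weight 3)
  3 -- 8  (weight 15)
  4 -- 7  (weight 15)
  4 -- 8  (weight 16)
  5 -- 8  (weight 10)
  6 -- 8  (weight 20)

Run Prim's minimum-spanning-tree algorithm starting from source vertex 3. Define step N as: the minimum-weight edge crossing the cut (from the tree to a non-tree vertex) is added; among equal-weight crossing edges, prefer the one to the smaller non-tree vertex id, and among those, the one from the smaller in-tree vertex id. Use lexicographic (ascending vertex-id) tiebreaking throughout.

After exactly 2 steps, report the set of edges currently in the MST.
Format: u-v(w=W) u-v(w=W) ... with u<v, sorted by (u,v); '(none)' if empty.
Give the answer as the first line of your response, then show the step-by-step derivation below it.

1-5(w=3) 3-5(w=3)

step 1: add edge 3-5 (w=3); MST = {3-5(w=3)}
step 2: add edge 1-5 (w=3); MST = {1-5(w=3) 3-5(w=3)}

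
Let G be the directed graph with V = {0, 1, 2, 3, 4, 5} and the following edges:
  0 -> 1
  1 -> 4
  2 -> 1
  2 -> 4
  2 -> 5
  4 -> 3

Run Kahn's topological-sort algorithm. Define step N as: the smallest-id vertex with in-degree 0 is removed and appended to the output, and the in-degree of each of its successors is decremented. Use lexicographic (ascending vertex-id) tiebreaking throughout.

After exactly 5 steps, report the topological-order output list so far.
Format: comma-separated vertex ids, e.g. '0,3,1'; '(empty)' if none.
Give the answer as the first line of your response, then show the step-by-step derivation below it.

0,2,1,4,3

step 1: output 0; order=[0]; indeg=(0,1,0,1,2,1)
step 2: output 2; order=[0,2]; indeg=(0,0,0,1,1,0)
step 3: output 1; order=[0,2,1]; indeg=(0,0,0,1,0,0)
step 4: output 4; order=[0,2,1,4]; indeg=(0,0,0,0,0,0)
step 5: output 3; order=[0,2,1,4,3]; indeg=(0,0,0,0,0,0)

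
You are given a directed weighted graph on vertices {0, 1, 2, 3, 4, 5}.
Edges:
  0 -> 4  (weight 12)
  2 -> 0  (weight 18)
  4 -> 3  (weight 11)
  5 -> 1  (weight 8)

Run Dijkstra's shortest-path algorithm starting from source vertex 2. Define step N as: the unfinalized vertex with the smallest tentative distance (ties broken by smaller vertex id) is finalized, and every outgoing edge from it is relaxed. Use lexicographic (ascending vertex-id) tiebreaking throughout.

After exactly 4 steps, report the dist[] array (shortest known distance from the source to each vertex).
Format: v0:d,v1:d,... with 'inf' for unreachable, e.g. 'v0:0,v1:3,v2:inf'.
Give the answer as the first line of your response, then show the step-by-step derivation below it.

v0:18,v1:inf,v2:0,v3:41,v4:30,v5:inf

step 1: dist = v0:18,v1:inf,v2:0,v3:inf,v4:inf,v5:inf
step 2: dist = v0:18,v1:inf,v2:0,v3:inf,v4:30,v5:inf
step 3: dist = v0:18,v1:inf,v2:0,v3:41,v4:30,v5:inf
step 4: dist = v0:18,v1:inf,v2:0,v3:41,v4:30,v5:inf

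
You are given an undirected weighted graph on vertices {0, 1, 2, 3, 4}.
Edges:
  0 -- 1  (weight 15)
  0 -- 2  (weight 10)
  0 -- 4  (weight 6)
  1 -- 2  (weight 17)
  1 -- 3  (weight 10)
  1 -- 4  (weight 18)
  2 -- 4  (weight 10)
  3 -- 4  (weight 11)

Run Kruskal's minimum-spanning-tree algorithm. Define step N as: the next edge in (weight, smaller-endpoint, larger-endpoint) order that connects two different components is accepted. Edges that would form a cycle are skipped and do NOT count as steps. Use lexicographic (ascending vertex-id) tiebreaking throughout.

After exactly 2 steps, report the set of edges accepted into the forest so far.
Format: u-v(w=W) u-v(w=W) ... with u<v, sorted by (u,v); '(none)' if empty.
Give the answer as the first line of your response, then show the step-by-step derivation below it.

0-2(w=10) 0-4(w=6)

step 1: add edge 0-4 (w=6); MST = {0-4(w=6)}
step 2: add edge 0-2 (w=10); MST = {0-2(w=10) 0-4(w=6)}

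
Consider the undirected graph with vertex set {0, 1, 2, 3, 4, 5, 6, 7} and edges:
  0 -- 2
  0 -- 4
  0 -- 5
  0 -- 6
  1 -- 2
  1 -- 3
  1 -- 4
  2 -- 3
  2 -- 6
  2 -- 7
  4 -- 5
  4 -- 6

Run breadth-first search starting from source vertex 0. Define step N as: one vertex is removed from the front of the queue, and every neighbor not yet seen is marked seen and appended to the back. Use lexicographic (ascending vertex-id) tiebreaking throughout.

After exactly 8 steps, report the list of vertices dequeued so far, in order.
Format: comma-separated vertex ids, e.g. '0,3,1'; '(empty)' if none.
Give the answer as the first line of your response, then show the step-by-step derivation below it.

0,2,4,5,6,1,3,7

step 1: dequeue 0; queue=[2,4,5,6]; order=0
step 2: dequeue 2; queue=[4,5,6,1,3,7]; order=0,2
step 3: dequeue 4; queue=[5,6,1,3,7]; order=0,2,4
step 4: dequeue 5; queue=[6,1,3,7]; order=0,2,4,5
step 5: dequeue 6; queue=[1,3,7]; order=0,2,4,5,6
step 6: dequeue 1; queue=[3,7]; order=0,2,4,5,6,1
step 7: dequeue 3; queue=[7]; order=0,2,4,5,6,1,3
step 8: dequeue 7; queue=[(empty)]; order=0,2,4,5,6,1,3,7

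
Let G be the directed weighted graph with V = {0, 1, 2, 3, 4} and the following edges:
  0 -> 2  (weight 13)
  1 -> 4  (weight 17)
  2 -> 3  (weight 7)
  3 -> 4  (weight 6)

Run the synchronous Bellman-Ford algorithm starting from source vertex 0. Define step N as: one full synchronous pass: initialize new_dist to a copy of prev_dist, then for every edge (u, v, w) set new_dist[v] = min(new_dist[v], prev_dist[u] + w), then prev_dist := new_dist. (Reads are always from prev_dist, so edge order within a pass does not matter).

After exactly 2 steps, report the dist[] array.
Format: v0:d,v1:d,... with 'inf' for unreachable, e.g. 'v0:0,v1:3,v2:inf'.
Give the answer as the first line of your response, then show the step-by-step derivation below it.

v0:0,v1:inf,v2:13,v3:20,v4:inf

step 1: dist = v0:0,v1:inf,v2:13,v3:inf,v4:inf
step 2: dist = v0:0,v1:inf,v2:13,v3:20,v4:inf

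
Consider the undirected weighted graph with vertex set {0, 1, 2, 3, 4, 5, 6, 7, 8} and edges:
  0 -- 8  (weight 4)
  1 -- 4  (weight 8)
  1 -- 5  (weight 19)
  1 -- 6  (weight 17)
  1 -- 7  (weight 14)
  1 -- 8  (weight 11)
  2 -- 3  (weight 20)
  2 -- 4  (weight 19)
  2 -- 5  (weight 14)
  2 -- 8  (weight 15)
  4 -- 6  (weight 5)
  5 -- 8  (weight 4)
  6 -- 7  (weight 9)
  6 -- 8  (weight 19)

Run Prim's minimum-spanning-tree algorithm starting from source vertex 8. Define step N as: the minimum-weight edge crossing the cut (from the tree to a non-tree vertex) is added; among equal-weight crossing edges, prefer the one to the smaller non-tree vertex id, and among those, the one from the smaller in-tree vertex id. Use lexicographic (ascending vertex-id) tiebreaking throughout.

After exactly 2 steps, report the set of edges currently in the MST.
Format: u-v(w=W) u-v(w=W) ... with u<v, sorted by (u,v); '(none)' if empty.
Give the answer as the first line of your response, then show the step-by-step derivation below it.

0-8(w=4) 5-8(w=4)

step 1: add edge 0-8 (w=4); MST = {0-8(w=4)}
step 2: add edge 5-8 (w=4); MST = {0-8(w=4) 5-8(w=4)}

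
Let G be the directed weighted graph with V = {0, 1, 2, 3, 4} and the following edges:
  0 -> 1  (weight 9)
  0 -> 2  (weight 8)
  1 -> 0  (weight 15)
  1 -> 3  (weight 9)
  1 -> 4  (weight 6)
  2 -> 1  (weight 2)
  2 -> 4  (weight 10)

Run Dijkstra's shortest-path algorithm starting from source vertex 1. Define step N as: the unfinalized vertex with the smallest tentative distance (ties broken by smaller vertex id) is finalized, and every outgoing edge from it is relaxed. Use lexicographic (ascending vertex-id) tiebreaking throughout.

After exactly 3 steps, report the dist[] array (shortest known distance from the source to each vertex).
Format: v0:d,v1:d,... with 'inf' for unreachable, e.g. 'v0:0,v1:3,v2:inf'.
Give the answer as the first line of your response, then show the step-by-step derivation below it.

v0:15,v1:0,v2:inf,v3:9,v4:6

step 1: dist = v0:15,v1:0,v2:inf,v3:9,v4:6
step 2: dist = v0:15,v1:0,v2:inf,v3:9,v4:6
step 3: dist = v0:15,v1:0,v2:inf,v3:9,v4:6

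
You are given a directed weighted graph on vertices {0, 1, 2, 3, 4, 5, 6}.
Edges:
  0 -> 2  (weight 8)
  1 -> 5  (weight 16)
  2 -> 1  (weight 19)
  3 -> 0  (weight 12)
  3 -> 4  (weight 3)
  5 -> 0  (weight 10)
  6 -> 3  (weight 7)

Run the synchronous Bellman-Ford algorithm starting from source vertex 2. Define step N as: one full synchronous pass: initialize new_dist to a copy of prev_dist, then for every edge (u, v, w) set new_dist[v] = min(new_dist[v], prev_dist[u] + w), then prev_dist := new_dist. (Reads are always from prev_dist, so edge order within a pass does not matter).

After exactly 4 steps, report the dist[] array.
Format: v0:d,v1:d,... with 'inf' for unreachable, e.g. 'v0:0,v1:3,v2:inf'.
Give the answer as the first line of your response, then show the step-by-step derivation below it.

v0:45,v1:19,v2:0,v3:inf,v4:inf,v5:35,v6:inf

step 1: dist = v0:inf,v1:19,v2:0,v3:inf,v4:inf,v5:inf,v6:inf
step 2: dist = v0:inf,v1:19,v2:0,v3:inf,v4:inf,v5:35,v6:inf
step 3: dist = v0:45,v1:19,v2:0,v3:inf,v4:inf,v5:35,v6:inf
step 4: dist = v0:45,v1:19,v2:0,v3:inf,v4:inf,v5:35,v6:inf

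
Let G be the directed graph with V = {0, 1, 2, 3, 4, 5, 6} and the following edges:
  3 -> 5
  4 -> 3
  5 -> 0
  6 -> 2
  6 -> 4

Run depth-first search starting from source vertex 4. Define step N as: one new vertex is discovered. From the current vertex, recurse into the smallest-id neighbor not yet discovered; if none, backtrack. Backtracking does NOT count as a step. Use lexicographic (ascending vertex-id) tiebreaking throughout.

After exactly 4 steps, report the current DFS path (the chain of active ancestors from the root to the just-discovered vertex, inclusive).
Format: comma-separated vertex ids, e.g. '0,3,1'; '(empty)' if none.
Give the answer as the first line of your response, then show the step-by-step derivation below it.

4,3,5,0

step 1: discover 4; path=4; order=4
step 2: discover 3; path=4>3; order=4,3
step 3: discover 5; path=4>3>5; order=4,3,5
step 4: discover 0; path=4>3>5>0; order=4,3,5,0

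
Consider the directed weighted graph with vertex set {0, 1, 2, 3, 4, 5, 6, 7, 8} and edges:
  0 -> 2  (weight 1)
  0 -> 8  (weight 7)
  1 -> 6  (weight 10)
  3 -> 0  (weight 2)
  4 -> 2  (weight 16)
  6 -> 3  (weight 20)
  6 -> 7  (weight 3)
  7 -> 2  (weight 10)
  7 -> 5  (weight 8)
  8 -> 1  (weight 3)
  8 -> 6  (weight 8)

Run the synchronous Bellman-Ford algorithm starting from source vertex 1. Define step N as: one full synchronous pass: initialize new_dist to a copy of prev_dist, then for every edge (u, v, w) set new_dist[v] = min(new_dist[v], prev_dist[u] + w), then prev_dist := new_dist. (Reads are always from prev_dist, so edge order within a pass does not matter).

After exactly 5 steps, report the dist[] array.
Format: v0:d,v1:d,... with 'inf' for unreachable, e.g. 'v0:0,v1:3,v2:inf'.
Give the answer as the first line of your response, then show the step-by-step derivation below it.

v0:32,v1:0,v2:23,v3:30,v4:inf,v5:21,v6:10,v7:13,v8:39

step 1: dist = v0:inf,v1:0,v2:inf,v3:inf,v4:inf,v5:inf,v6:10,v7:inf,v8:inf
step 2: dist = v0:inf,v1:0,v2:inf,v3:30,v4:inf,v5:inf,v6:10,v7:13,v8:inf
step 3: dist = v0:32,v1:0,v2:23,v3:30,v4:inf,v5:21,v6:10,v7:13,v8:inf
step 4: dist = v0:32,v1:0,v2:23,v3:30,v4:inf,v5:21,v6:10,v7:13,v8:39
step 5: dist = v0:32,v1:0,v2:23,v3:30,v4:inf,v5:21,v6:10,v7:13,v8:39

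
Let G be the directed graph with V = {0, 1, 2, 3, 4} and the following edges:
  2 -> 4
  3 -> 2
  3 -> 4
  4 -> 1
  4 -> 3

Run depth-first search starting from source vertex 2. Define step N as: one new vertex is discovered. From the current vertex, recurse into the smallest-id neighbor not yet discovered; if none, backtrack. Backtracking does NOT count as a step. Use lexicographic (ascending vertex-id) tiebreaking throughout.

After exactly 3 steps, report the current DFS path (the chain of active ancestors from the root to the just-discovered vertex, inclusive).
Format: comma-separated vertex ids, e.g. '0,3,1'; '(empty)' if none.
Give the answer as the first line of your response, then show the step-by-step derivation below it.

2,4,1

step 1: discover 2; path=2; order=2
step 2: discover 4; path=2>4; order=2,4
step 3: discover 1; path=2>4>1; order=2,4,1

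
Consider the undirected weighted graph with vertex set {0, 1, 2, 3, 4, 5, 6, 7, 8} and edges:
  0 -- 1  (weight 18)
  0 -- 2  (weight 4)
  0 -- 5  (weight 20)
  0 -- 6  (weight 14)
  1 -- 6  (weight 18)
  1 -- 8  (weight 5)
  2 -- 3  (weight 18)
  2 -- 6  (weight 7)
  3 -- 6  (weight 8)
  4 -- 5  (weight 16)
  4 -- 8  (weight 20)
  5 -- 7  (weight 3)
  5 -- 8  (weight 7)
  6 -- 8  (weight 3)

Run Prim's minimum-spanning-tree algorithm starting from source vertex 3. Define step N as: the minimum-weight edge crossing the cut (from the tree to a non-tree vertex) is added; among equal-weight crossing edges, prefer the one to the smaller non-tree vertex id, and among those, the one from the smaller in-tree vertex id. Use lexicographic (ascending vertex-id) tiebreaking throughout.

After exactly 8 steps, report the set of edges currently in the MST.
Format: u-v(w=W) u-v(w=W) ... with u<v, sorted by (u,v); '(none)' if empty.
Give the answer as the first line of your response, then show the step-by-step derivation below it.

0-2(w=4) 1-8(w=5) 2-6(w=7) 3-6(w=8) 4-5(w=16) 5-7(w=3) 5-8(w=7) 6-8(w=3)

step 1: add edge 3-6 (w=8); MST = {3-6(w=8)}
step 2: add edge 6-8 (w=3); MST = {3-6(w=8) 6-8(w=3)}
step 3: add edge 1-8 (w=5); MST = {1-8(w=5) 3-6(w=8) 6-8(w=3)}
step 4: add edge 2-6 (w=7); MST = {1-8(w=5) 2-6(w=7) 3-6(w=8) 6-8(w=3)}
step 5: add edge 0-2 (w=4); MST = {0-2(w=4) 1-8(w=5) 2-6(w=7) 3-6(w=8) 6-8(w=3)}
step 6: add edge 5-8 (w=7); MST = {0-2(w=4) 1-8(w=5) 2-6(w=7) 3-6(w=8) 5-8(w=7) 6-8(w=3)}
step 7: add edge 5-7 (w=3); MST = {0-2(w=4) 1-8(w=5) 2-6(w=7) 3-6(w=8) 5-7(w=3) 5-8(w=7) 6-8(w=3)}
step 8: add edge 4-5 (w=16); MST = {0-2(w=4) 1-8(w=5) 2-6(w=7) 3-6(w=8) 4-5(w=16) 5-7(w=3) 5-8(w=7) 6-8(w=3)}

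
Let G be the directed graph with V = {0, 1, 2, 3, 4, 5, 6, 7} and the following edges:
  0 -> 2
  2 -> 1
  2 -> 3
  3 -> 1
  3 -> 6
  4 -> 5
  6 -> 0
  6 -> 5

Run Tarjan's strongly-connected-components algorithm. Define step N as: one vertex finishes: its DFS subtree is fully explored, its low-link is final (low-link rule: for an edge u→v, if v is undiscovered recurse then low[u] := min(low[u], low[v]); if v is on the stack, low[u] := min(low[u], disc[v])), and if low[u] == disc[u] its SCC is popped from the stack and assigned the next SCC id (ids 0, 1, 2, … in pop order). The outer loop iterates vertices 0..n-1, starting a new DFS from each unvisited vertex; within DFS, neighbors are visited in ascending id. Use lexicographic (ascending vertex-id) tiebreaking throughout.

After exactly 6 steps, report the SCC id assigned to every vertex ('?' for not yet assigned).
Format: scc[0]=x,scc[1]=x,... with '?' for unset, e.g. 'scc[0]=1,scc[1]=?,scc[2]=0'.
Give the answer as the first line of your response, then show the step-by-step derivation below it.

scc[0]=2,scc[1]=0,scc[2]=2,scc[3]=2,scc[4]=?,scc[5]=1,scc[6]=2,scc[7]=?

step 1: low=(low[0]=0,low[1]=2,low[2]=1,low[3]=?,low[4]=?,low[5]=?,low[6]=?,low[7]=?); scc=(scc[0]=?,scc[1]=0,scc[2]=?,scc[3]=?,scc[4]=?,scc[5]=?,scc[6]=?,scc[7]=?)
step 2: low=(low[0]=0,low[1]=2,low[2]=1,low[3]=3,low[4]=?,low[5]=5,low[6]=0,low[7]=?); scc=(scc[0]=?,scc[1]=0,scc[2]=?,scc[3]=?,scc[4]=?,scc[5]=1,scc[6]=?,scc[7]=?)
step 3: low=(low[0]=0,low[1]=2,low[2]=1,low[3]=3,low[4]=?,low[5]=5,low[6]=0,low[7]=?); scc=(scc[0]=?,scc[1]=0,scc[2]=?,scc[3]=?,scc[4]=?,scc[5]=1,scc[6]=?,scc[7]=?)
step 4: low=(low[0]=0,low[1]=2,low[2]=1,low[3]=0,low[4]=?,low[5]=5,low[6]=0,low[7]=?); scc=(scc[0]=?,scc[1]=0,scc[2]=?,scc[3]=?,scc[4]=?,scc[5]=1,scc[6]=?,scc[7]=?)
step 5: low=(low[0]=0,low[1]=2,low[2]=0,low[3]=0,low[4]=?,low[5]=5,low[6]=0,low[7]=?); scc=(scc[0]=?,scc[1]=0,scc[2]=?,scc[3]=?,scc[4]=?,scc[5]=1,scc[6]=?,scc[7]=?)
step 6: low=(low[0]=0,low[1]=2,low[2]=0,low[3]=0,low[4]=?,low[5]=5,low[6]=0,low[7]=?); scc=(scc[0]=2,scc[1]=0,scc[2]=2,scc[3]=2,scc[4]=?,scc[5]=1,scc[6]=2,scc[7]=?)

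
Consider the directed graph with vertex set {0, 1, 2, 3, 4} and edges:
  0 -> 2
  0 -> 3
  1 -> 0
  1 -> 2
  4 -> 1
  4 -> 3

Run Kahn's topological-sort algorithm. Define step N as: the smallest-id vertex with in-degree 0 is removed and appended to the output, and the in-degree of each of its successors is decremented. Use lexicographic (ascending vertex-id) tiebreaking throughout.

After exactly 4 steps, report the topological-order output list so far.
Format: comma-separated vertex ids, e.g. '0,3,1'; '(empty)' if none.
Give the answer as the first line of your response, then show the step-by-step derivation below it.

4,1,0,2

step 1: output 4; order=[4]; indeg=(1,0,2,1,0)
step 2: output 1; order=[4,1]; indeg=(0,0,1,1,0)
step 3: output 0; order=[4,1,0]; indeg=(0,0,0,0,0)
step 4: output 2; order=[4,1,0,2]; indeg=(0,0,0,0,0)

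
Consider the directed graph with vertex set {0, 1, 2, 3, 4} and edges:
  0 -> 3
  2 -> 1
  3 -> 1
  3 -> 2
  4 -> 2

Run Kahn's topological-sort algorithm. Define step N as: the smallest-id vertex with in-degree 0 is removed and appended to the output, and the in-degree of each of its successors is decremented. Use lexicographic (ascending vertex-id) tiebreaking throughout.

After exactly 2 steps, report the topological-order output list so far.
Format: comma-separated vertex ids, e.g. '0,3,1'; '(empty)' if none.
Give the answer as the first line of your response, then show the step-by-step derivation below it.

0,3

step 1: output 0; order=[0]; indeg=(0,2,2,0,0)
step 2: output 3; order=[0,3]; indeg=(0,1,1,0,0)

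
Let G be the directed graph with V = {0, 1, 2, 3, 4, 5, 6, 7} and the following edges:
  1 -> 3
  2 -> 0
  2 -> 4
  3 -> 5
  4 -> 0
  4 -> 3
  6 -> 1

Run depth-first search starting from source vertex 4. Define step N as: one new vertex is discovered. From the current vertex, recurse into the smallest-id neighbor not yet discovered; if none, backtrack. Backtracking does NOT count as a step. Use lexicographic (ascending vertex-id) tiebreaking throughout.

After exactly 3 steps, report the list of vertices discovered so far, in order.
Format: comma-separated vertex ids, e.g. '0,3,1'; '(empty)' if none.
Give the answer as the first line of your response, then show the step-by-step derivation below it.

4,0,3

step 1: discover 4; path=4; order=4
step 2: discover 0; path=4>0; order=4,0
step 3: discover 3; path=4>3; order=4,0,3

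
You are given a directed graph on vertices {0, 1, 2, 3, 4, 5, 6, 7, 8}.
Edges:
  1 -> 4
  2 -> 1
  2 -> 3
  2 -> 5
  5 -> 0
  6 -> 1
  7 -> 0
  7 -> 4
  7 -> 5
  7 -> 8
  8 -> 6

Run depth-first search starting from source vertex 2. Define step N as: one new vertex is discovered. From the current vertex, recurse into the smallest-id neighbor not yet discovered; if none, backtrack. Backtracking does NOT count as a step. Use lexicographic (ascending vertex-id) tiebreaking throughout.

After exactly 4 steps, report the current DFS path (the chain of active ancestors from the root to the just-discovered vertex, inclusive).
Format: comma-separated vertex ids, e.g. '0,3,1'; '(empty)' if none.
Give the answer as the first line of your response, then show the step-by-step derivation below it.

2,3

step 1: discover 2; path=2; order=2
step 2: discover 1; path=2>1; order=2,1
step 3: discover 4; path=2>1>4; order=2,1,4
step 4: discover 3; path=2>3; order=2,1,4,3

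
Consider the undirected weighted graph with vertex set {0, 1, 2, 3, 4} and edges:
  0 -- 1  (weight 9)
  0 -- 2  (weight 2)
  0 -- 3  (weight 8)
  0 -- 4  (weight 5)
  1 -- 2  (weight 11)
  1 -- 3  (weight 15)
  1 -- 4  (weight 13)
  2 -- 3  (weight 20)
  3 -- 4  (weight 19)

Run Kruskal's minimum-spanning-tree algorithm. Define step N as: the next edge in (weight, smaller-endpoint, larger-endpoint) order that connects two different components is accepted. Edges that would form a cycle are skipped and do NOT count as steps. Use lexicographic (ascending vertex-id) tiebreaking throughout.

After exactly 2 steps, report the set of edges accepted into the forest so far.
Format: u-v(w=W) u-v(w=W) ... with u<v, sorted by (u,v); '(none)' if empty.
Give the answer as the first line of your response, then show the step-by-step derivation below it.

0-2(w=2) 0-4(w=5)

step 1: add edge 0-2 (w=2); MST = {0-2(w=2)}
step 2: add edge 0-4 (w=5); MST = {0-2(w=2) 0-4(w=5)}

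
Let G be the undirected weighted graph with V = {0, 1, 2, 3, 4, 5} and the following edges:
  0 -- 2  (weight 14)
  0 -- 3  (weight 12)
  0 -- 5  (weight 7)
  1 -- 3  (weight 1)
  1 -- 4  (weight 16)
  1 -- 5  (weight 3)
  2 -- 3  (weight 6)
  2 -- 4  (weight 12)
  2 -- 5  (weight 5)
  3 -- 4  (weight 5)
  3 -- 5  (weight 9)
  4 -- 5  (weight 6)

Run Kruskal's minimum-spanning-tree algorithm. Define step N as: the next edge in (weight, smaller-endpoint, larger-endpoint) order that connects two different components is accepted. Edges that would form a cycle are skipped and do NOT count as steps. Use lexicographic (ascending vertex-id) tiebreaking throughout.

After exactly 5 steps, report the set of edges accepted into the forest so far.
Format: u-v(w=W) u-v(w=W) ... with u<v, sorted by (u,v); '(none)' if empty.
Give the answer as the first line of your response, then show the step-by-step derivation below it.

0-5(w=7) 1-3(w=1) 1-5(w=3) 2-5(w=5) 3-4(w=5)

step 1: add edge 1-3 (w=1); MST = {1-3(w=1)}
step 2: add edge 1-5 (w=3); MST = {1-3(w=1) 1-5(w=3)}
step 3: add edge 2-5 (w=5); MST = {1-3(w=1) 1-5(w=3) 2-5(w=5)}
step 4: add edge 3-4 (w=5); MST = {1-3(w=1) 1-5(w=3) 2-5(w=5) 3-4(w=5)}
step 5: add edge 0-5 (w=7); MST = {0-5(w=7) 1-3(w=1) 1-5(w=3) 2-5(w=5) 3-4(w=5)}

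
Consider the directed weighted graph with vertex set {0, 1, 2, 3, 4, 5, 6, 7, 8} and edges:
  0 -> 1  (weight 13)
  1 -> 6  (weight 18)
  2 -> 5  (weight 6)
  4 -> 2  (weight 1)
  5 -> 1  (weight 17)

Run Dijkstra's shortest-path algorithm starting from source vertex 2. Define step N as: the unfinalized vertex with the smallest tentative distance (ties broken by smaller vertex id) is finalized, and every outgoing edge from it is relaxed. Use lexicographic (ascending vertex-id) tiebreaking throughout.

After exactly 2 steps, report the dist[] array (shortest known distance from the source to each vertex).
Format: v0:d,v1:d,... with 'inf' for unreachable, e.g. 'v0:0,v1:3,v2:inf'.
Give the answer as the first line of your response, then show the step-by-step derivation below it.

v0:inf,v1:23,v2:0,v3:inf,v4:inf,v5:6,v6:inf,v7:inf,v8:inf

step 1: dist = v0:inf,v1:inf,v2:0,v3:inf,v4:inf,v5:6,v6:inf,v7:inf,v8:inf
step 2: dist = v0:inf,v1:23,v2:0,v3:inf,v4:inf,v5:6,v6:inf,v7:inf,v8:inf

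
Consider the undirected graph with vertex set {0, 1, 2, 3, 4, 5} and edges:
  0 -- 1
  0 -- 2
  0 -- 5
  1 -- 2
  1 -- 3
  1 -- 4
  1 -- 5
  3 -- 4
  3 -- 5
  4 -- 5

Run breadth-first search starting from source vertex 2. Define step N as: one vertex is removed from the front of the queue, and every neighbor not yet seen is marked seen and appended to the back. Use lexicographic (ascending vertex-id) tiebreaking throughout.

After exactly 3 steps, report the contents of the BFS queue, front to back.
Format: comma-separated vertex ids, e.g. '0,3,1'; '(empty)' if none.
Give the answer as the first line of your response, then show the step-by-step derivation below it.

5,3,4

step 1: dequeue 2; queue=[0,1]; order=2
step 2: dequeue 0; queue=[1,5]; order=2,0
step 3: dequeue 1; queue=[5,3,4]; order=2,0,1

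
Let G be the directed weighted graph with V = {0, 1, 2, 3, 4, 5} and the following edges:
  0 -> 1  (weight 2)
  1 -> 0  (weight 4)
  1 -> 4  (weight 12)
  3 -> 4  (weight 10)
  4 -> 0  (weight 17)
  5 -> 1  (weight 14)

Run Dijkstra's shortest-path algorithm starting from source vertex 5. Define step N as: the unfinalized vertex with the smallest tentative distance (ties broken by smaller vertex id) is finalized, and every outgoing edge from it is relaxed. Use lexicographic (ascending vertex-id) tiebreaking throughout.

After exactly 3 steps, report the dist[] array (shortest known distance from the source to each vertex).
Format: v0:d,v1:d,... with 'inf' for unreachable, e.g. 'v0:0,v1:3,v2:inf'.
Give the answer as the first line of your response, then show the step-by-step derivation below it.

v0:18,v1:14,v2:inf,v3:inf,v4:26,v5:0

step 1: dist = v0:inf,v1:14,v2:inf,v3:inf,v4:inf,v5:0
step 2: dist = v0:18,v1:14,v2:inf,v3:inf,v4:26,v5:0
step 3: dist = v0:18,v1:14,v2:inf,v3:inf,v4:26,v5:0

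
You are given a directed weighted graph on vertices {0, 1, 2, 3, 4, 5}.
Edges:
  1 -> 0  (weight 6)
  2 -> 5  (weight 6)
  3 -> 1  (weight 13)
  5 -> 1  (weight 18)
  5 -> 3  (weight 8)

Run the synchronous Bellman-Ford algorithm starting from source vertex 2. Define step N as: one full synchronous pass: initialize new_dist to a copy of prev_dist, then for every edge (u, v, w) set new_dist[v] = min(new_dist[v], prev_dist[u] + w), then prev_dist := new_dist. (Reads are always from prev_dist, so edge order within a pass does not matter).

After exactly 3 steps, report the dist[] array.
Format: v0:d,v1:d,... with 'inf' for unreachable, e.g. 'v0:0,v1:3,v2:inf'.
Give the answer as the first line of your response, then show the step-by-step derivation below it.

v0:30,v1:24,v2:0,v3:14,v4:inf,v5:6

step 1: dist = v0:inf,v1:inf,v2:0,v3:inf,v4:inf,v5:6
step 2: dist = v0:inf,v1:24,v2:0,v3:14,v4:inf,v5:6
step 3: dist = v0:30,v1:24,v2:0,v3:14,v4:inf,v5:6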